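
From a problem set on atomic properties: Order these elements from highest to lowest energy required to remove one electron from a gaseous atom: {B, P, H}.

H, P, B

Across a period the outer electron is held more tightly (higher IE₁); down a group it sits in a higher shell, more shielded, and comes off more easily.
Here both period and group differ, so the two effects have to be weighed against each other.
P > B: period and group pull opposite ways; the across-period shift dominates (1012 vs 801 kJ/mol).
H > P: the two effects oppose for this pair; the down-group effect wins (1312 vs 1012 kJ/mol).
For reference (kJ/mol): H 1312, B 801, P 1012.
So from highest to lowest: H > P > B.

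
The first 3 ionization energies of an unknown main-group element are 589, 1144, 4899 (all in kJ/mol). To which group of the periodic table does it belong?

Look for the largest jump between consecutive ionization energies: IE3/IE2 ≈ 4.3, far larger than any earlier ratio.
That jump marks the point where a core electron is being removed. So the atom has 2 valence electrons.
A main-group element with 2 valence electrons is in group 2.

Group 2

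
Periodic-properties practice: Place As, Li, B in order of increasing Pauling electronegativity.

Li is in period 2, group 1; B is in period 2, group 13; As is in period 4, group 15.
Electronegativity increases across a period and decreases down a group, tracking effective nuclear charge and atomic size.
These span different periods and groups, so the two trends combine.
B > Li: B lies to the right of Li in period 2, so the across-period effect alone puts B higher.
As > B: the two effects oppose for this pair; the across-period effect wins (2.18 vs 2.04).
Tabulated electronegativity (Pauling): Li 0.98, B 2.04, As 2.18.
So from lowest to highest: Li < B < As.

Li, B, As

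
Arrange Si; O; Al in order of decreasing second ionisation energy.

Consider each +1 ion: Si⁺ still has 3 valence electrons; O⁺ still has 5 valence electrons; Al⁺ still has 2 valence electrons.
All are still removing valence electrons, so compare the +1 ions as you would atoms: IE_2 generally rises across a period (higher Z_eff) and falls down a group (larger shell), subject to the usual subshell exceptions.
Valence configurations: Si⁺ [Ne]3s²3p¹, O⁺ [He]2s²2p³, Al⁺ [Ne]3s².
Si⁺ loses a lone 3p electron whereas Al⁺ must break into a filled 3s² pair, so IE_2(Al) > IE_2(Si) even though Si has the higher nuclear charge.
Tabulated IE_2 (kJ/mol): Si 1577, O 3388, Al 1817.
So the second ionization energies run Si < Al < O.

O > Al > Si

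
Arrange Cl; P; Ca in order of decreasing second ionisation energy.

Cl > P > Ca

IE_2 is the cost of taking one more electron from the +1 cation: Cl⁺ still has 6 valence electrons; P⁺ still has 4 valence electrons; Ca⁺ still has 1 valence electron.
All are still removing valence electrons, so compare the +1 ions as you would atoms: IE_2 generally rises across a period (higher Z_eff) and falls down a group (larger shell), subject to the usual subshell exceptions.
Valence configurations: Cl⁺ [Ne]3s²3p⁴, P⁺ [Ne]3s²3p², Ca⁺ [Ar]4s¹.
Approximate IE_2 values (kJ/mol): Cl 2298, P 1907, Ca 1145.
Putting it together, IE_2: Ca < P < Cl.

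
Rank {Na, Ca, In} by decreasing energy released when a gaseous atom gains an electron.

Atoms with high Z_eff and room in the valence shell (especially the halogens) have the most exothermic electron affinities.
These sit on a diagonal, where the across-period and down-group effects partly cancel.
In > Ca: the two effects oppose for this pair; the across-period effect wins (29 vs 2 kJ/mol).
Na > In: period and group pull opposite ways; the down-group shift dominates (53 vs 29 kJ/mol).
Approximate values (kJ/mol): Na 53, Ca 2, In 29.
So from highest to lowest: Na > In > Ca.

Na > In > Ca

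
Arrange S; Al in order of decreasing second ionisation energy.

Consider each +1 ion: S⁺ still has 5 valence electrons; Al⁺ still has 2 valence electrons.
All are still removing valence electrons, so compare the +1 ions as you would atoms: IE_2 generally rises across a period (higher Z_eff) and falls down a group (larger shell), subject to the usual subshell exceptions.
Valence configurations: S⁺ [Ne]3s²3p³, Al⁺ [Ne]3s².
Tabulated IE_2 (kJ/mol): S 2252, Al 1817.
Putting it together, IE_2: Al < S.

S, Al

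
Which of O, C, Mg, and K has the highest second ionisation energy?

The second ionization energy removes an electron from the +1 ion. For each element: O⁺ still has 5 valence electrons; C⁺ still has 3 valence electrons; Mg⁺ still has 1 valence electron; K⁺ is the bare [Ar] core.
Usually core removal costs more than valence removal, but here the competition is close: a tightly held n=2 valence electron can cost more to remove than an n=3 core electron, so the actual values have to decide it.
Valence configurations: O⁺ [He]2s²2p³, C⁺ [He]2s²2p¹, Mg⁺ [Ne]3s¹.
The numbers (kJ/mol): O 3388, C 2353, Mg 1451, K 3052.
Putting it together, IE_2: Mg < C < K < O.

O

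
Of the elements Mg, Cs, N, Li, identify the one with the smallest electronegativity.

Li is in period 2, group 1; N is in period 2, group 15; Mg is in period 3, group 2; Cs is in period 6, group 1.
Atoms toward the upper right of the periodic table pull bonding electrons most strongly.
Here both period and group differ, so the two effects have to be weighed against each other.
Li > Cs: they share group 1; the group trend gives Li the larger value.
Mg > Li: the two effects oppose for this pair; the across-period effect wins (1.31 vs 0.98).
N > Mg: both effects reinforce here, so N is clearly the higher of the two.
For reference (Pauling): Li 0.98, N 3.04, Mg 1.31, Cs 0.79.
The smallest electronegativity among these belongs to Cs.

Cs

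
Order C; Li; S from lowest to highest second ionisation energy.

S < C < Li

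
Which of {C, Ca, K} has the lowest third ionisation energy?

K

After 2 electrons have been removed, what remains? C²⁺ still has 2 valence electrons; Ca²⁺ is the bare [Ar] core; K²⁺ is already 1 electron into the core.
Usually core removal costs more than valence removal, but here the competition is close: a tightly held n=2 valence electron can cost more to remove than an n=3 core electron, so the actual values have to decide it.
The numbers (kJ/mol): C 4620, Ca 4912, K 4420.
Hence IE_3: K < C < Ca.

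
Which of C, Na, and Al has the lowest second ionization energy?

After 1 electron has been removed, what remains? C⁺ still has 3 valence electrons; Na⁺ is the bare [Ne] core; Al⁺ still has 2 valence electrons.
Pulling an electron out of a noble-gas core costs far more than removing a remaining valence electron, so Na sits at the high end of IE_2.
Valence configurations: C⁺ [He]2s²2p¹, Al⁺ [Ne]3s².
Tabulated IE_2 (kJ/mol): C 2353, Na 4562, Al 1817.
Overall IE_2 order: Al < C < Na.

Al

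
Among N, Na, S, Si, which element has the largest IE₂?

IE_2 is the cost of taking one more electron from the +1 cation: N⁺ still has 4 valence electrons; Na⁺ is the bare [Ne] core; S⁺ still has 5 valence electrons; Si⁺ still has 3 valence electrons.
Core electrons are held far more tightly than valence electrons, so Na tops the IE_2 order.
Valence configurations: N⁺ [He]2s²2p², S⁺ [Ne]3s²3p³, Si⁺ [Ne]3s²3p¹.
Approximate IE_2 values (kJ/mol): N 2856, Na 4562, S 2252, Si 1577.
So the second ionization energies run Si < S < N < Na.

Na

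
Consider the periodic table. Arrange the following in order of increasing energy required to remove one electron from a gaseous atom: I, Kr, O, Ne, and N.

I < O < Kr < N < Ne

N is in period 2, group 15; O is in period 2, group 16; Ne is in period 2, group 18; Kr is in period 4, group 18; I is in period 5, group 17.
Removing the outermost electron gets harder across a period and easier down a group.
These span different periods and groups, so the two trends combine.
O > I: the two effects oppose for this pair; the down-group effect wins (1314 vs 1008 kJ/mol).
Kr > O: period and group pull opposite ways; the across-period shift dominates (1351 vs 1314 kJ/mol).
N > Kr: the two effects oppose for this pair; the down-group effect wins (1402 vs 1351 kJ/mol).
Ne > N: Ne lies to the right of N in period 2, so the across-period effect alone puts Ne higher.
Note the exception: N has a higher first ionization energy than O, contrary to the simple trend — pairing an electron in O's 2p⁴ costs repulsion energy, so O ionizes more easily than half-filled N (2p³).
For reference (kJ/mol): N 1402, O 1314, Ne 2081, Kr 1351, I 1008.
So from lowest to highest: I < O < Kr < N < Ne.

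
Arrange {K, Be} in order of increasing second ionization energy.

Be, K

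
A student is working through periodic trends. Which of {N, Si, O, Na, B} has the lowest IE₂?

After 1 electron has been removed, what remains? N⁺ still has 4 valence electrons; Si⁺ still has 3 valence electrons; O⁺ still has 5 valence electrons; Na⁺ is the bare [Ne] core; B⁺ still has 2 valence electrons.
Core electrons are held far more tightly than valence electrons, so Na tops the IE_2 order.
Valence configurations: N⁺ [He]2s²2p², Si⁺ [Ne]3s²3p¹, O⁺ [He]2s²2p³, B⁺ [He]2s².
Approximate IE_2 values (kJ/mol): N 2856, Si 1577, O 3388, Na 4562, B 2427.
Putting it together, IE_2: Si < B < N < O < Na.

Si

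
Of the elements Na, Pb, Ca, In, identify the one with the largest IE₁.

Pb

Across a period the outer electron is held more tightly (higher IE₁); down a group it sits in a higher shell, more shielded, and comes off more easily.
A diagonal step moves right (one effect) and down (the opposite effect) at once.
In > Na: period and group pull opposite ways; the across-period shift dominates (558 vs 496 kJ/mol).
Ca > In: period and group pull opposite ways; the down-group shift dominates (590 vs 558 kJ/mol).
Pb > Ca: the two effects oppose for this pair; the across-period effect wins (716 vs 590 kJ/mol).
For reference (kJ/mol): Na 496, Ca 590, In 558, Pb 716.
The largest IE₁ among these belongs to Pb.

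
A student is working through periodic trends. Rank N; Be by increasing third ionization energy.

N, Be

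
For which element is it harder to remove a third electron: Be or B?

The third ionization energy removes an electron from the +2 ion. For each element: Be²⁺ is the bare [He] core; B²⁺ still has 1 valence electron.
Breaking into a closed-shell core is much more expensive than removing a leftover valence electron — Be has the largest IE_3 here.
Tabulated IE_3 (kJ/mol): Be 14849, B 3660.
So the third ionization energies run B < Be.

Be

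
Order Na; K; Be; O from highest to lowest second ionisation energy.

IE_2 is the cost of taking one more electron from the +1 cation: Na⁺ is the bare [Ne] core; K⁺ is the bare [Ar] core; Be⁺ still has 1 valence electron; O⁺ still has 5 valence electrons.
Usually core removal costs more than valence removal, but here the competition is close: a tightly held n=2 valence electron can cost more to remove than an n=3 core electron, so the actual values have to decide it.
Valence configurations: Be⁺ [He]2s¹, O⁺ [He]2s²2p³.
Approximate IE_2 values (kJ/mol): Na 4562, K 3052, Be 1757, O 3388.
So the second ionization energies run Be < K < O < Na.

Na, O, K, Be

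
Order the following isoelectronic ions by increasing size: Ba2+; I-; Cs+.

Ba2+ < Cs+ < I-

All of these have 54 electrons, so size is governed by nuclear charge alone: the more protons, the stronger the pull on the same electron cloud, and the smaller the ion.
Nuclear charges: Ba2+ (Z=56), Cs+ (Z=55), I- (Z=53).
Smallest to largest: Ba2+ < Cs+ < I-.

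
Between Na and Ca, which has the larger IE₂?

Na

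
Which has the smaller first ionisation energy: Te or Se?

Se is in period 4, group 16; Te is in period 5, group 16.
First ionization energy rises across a period (greater Z_eff holds electrons more tightly) and falls down a group (valence electrons are farther from the nucleus).
All are in group 16, so first ionization energy increases up the group.
So Te has the smaller first ionisation energy (Te < Se).

Te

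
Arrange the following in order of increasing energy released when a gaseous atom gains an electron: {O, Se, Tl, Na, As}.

Tl, Na, As, O, Se

O is in period 2, group 16; Na is in period 3, group 1; As is in period 4, group 15; Se is in period 4, group 16; Tl is in period 6, group 13.
Atoms with high Z_eff and room in the valence shell (especially the halogens) have the most exothermic electron affinities.
These span different periods and groups, so the two trends combine.
Na > Tl: period and group pull opposite ways; the down-group shift dominates (53 vs 19 kJ/mol).
As > Na: the two effects oppose for this pair; the across-period effect wins (78 vs 53 kJ/mol).
O > As: both effects reinforce here, so O is clearly the higher of the two.
Se > O: this pair runs against the simple trend — see the exception note.
Note the exception: Se has a higher electron affinity than O, contrary to the simple trend — O's compact 2p subshell gives strong electron–electron repulsion on the added electron.
Approximate values (kJ/mol): O 141, Na 53, As 78, Se 195, Tl 19.
So from lowest to highest: Tl < Na < As < O < Se.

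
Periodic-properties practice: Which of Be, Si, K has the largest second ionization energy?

After 1 electron has been removed, what remains? Be⁺ still has 1 valence electron; Si⁺ still has 3 valence electrons; K⁺ is the bare [Ar] core.
Core electrons are held far more tightly than valence electrons, so K tops the IE_2 order.
Valence configurations: Be⁺ [He]2s¹, Si⁺ [Ne]3s²3p¹.
Tabulated IE_2 (kJ/mol): Be 1757, Si 1577, K 3052.
Hence IE_2: Si < Be < K.

K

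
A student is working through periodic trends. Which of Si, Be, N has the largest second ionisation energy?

The second ionization energy removes an electron from the +1 ion. For each element: Si⁺ still has 3 valence electrons; Be⁺ still has 1 valence electron; N⁺ still has 4 valence electrons.
All are still removing valence electrons, so compare the +1 ions as you would atoms: IE_2 generally rises across a period (higher Z_eff) and falls down a group (larger shell), subject to the usual subshell exceptions.
Valence configurations: Si⁺ [Ne]3s²3p¹, Be⁺ [He]2s¹, N⁺ [He]2s²2p².
Approximate IE_2 values (kJ/mol): Si 1577, Be 1757, N 2856.
Hence IE_2: Si < Be < N.

N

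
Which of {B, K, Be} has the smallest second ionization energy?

Consider each +1 ion: B⁺ still has 2 valence electrons; K⁺ is the bare [Ar] core; Be⁺ still has 1 valence electron.
Core electrons are held far more tightly than valence electrons, so K tops the IE_2 order.
Valence configurations: B⁺ [He]2s², Be⁺ [He]2s¹.
The numbers (kJ/mol): B 2427, K 3052, Be 1757.
Hence IE_2: Be < B < K.

Be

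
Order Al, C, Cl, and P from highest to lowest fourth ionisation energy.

IE_4 is the cost of taking one more electron from the +3 cation: Al³⁺ is the bare [Ne] core; C³⁺ still has 1 valence electron; Cl³⁺ still has 4 valence electrons; P³⁺ still has 2 valence electrons.
Core electrons are held far more tightly than valence electrons, so Al tops the IE_4 order.
Valence configurations: C³⁺ [He]2s¹, Cl³⁺ [Ne]3s²3p², P³⁺ [Ne]3s².
The numbers (kJ/mol): Al 11577, C 6223, Cl 5159, P 4964.
Hence IE_4: P < Cl < C < Al.

Al, C, Cl, P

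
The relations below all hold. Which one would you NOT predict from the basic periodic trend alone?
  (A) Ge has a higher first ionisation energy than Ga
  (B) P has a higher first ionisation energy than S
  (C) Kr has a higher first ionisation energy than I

(B)

The general trend: first ionisation energy increases across a period and decreases down a group.
(A) Ge (period 4, group 14) vs Ga (period 4, group 13): the stated order agrees with the simple trend.
(B) P (period 3, group 15) vs S (period 3, group 16): the stated order contradicts the simple trend.
(C) Kr (period 4, group 18) vs I (period 5, group 17): the stated order agrees with the simple trend.
The exception is (B): S (3p⁴) ionizes more easily than half-filled P (3p³) because the paired 3p electron in S is pushed out by e⁻–e⁻ repulsion.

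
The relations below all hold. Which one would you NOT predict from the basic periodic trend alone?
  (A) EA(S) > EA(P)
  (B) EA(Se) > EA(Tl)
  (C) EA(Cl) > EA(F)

The general trend: electron affinity increases across a period and decreases down a group.
(A) S (period 3, group 16) vs P (period 3, group 15): the stated order agrees with the simple trend.
(B) Se (period 4, group 16) vs Tl (period 6, group 13): the stated order agrees with the simple trend.
(C) Cl (period 3, group 17) vs F (period 2, group 17): the stated order contradicts the simple trend.
The exception is (C): F's small 2p subshell makes the incoming electron feel strong e⁻–e⁻ repulsion, so Cl actually releases more energy on gaining an electron.

(C)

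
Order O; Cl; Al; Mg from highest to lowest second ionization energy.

IE_2 is the cost of taking one more electron from the +1 cation: O⁺ still has 5 valence electrons; Cl⁺ still has 6 valence electrons; Al⁺ still has 2 valence electrons; Mg⁺ still has 1 valence electron.
All are still removing valence electrons, so compare the +1 ions as you would atoms: IE_2 generally rises across a period (higher Z_eff) and falls down a group (larger shell), subject to the usual subshell exceptions.
Valence configurations: O⁺ [He]2s²2p³, Cl⁺ [Ne]3s²3p⁴, Al⁺ [Ne]3s², Mg⁺ [Ne]3s¹.
Tabulated IE_2 (kJ/mol): O 3388, Cl 2298, Al 1817, Mg 1451.
So the second ionization energies run Mg < Al < Cl < O.

O > Cl > Al > Mg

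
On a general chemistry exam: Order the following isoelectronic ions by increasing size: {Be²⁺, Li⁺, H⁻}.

Be²⁺, Li⁺, H⁻

All of these have 2 electrons, so size is governed by nuclear charge alone: the more protons, the stronger the pull on the same electron cloud, and the smaller the ion.
Nuclear charges: Be²⁺ (Z=4), Li⁺ (Z=3), H⁻ (Z=1).
Smallest to largest: Be²⁺ < Li⁺ < H⁻.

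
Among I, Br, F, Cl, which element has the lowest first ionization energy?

I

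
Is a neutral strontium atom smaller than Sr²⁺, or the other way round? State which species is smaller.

Sr²⁺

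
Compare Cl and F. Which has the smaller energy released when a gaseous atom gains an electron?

Atoms with high Z_eff and room in the valence shell (especially the halogens) have the most exothermic electron affinities.
All are in group 17; the group trend (electron affinity increases up the group) applies, with the exception below.
Note the exception: Cl has a higher electron affinity than F, contrary to the simple trend — F's small 2p subshell makes the incoming electron feel strong e⁻–e⁻ repulsion, so Cl actually releases more energy on gaining an electron.
Tabulated electron affinity (kJ/mol): F 328, Cl 349.
So F has the smaller energy released when a gaseous atom gains an electron (F < Cl).

F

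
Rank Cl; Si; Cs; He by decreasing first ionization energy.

He is in period 1, group 18; Si is in period 3, group 14; Cl is in period 3, group 17; Cs is in period 6, group 1.
Removing the outermost electron gets harder across a period and easier down a group.
Here both period and group differ, so the two effects have to be weighed against each other.
Si > Cs: both effects reinforce here, so Si is clearly the higher of the two.
Cl > Si: Cl lies to the right of Si in period 3, so the across-period effect alone puts Cl higher.
He > Cl: both effects reinforce here, so He is clearly the higher of the two.
Approximate values (kJ/mol): He 2372, Si 786, Cl 1251, Cs 376.
So from highest to lowest: He > Cl > Si > Cs.

He > Cl > Si > Cs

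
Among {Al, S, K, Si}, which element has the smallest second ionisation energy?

Si

IE_2 is the cost of taking one more electron from the +1 cation: Al⁺ still has 2 valence electrons; S⁺ still has 5 valence electrons; K⁺ is the bare [Ar] core; Si⁺ still has 3 valence electrons.
Core electrons are held far more tightly than valence electrons, so K tops the IE_2 order.
Valence configurations: Al⁺ [Ne]3s², S⁺ [Ne]3s²3p³, Si⁺ [Ne]3s²3p¹.
Si⁺ loses a lone 3p electron whereas Al⁺ must break into a filled 3s² pair, so IE_2(Al) > IE_2(Si) even though Si has the higher nuclear charge.
Tabulated IE_2 (kJ/mol): Al 1817, S 2252, K 3052, Si 1577.
So the second ionization energies run Si < Al < S < K.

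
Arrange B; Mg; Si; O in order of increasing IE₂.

Mg < Si < B < O

Consider each +1 ion: B⁺ still has 2 valence electrons; Mg⁺ still has 1 valence electron; Si⁺ still has 3 valence electrons; O⁺ still has 5 valence electrons.
All are still removing valence electrons, so compare the +1 ions as you would atoms: IE_2 generally rises across a period (higher Z_eff) and falls down a group (larger shell), subject to the usual subshell exceptions.
Valence configurations: B⁺ [He]2s², Mg⁺ [Ne]3s¹, Si⁺ [Ne]3s²3p¹, O⁺ [He]2s²2p³.
Tabulated IE_2 (kJ/mol): B 2427, Mg 1451, Si 1577, O 3388.
So the second ionization energies run Mg < Si < B < O.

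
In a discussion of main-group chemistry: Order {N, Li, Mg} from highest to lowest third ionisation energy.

After 2 electrons have been removed, what remains? N²⁺ still has 3 valence electrons; Li²⁺ is already 1 electron into the core; Mg²⁺ is the bare [Ne] core.
Breaking into a closed-shell core is much more expensive than removing a leftover valence electron — Mg and Li have the largest IE_3 here.
The numbers (kJ/mol): N 4578, Li 11815, Mg 7733.
Overall IE_3 order: N < Mg < Li.

Li > Mg > N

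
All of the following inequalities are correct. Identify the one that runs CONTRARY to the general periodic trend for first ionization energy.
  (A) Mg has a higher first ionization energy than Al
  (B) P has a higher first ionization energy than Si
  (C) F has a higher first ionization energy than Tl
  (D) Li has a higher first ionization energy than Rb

(A)

The general trend: first ionization energy increases across a period and decreases down a group.
(A) Mg (period 3, group 2) vs Al (period 3, group 13): the stated order contradicts the simple trend.
(B) P (period 3, group 15) vs Si (period 3, group 14): the stated order agrees with the simple trend.
(C) F (period 2, group 17) vs Tl (period 6, group 13): the stated order agrees with the simple trend.
(D) Li (period 2, group 1) vs Rb (period 5, group 1): the stated order agrees with the simple trend.
The exception is (A): Al's single 3p electron is easier to remove than one from Mg's filled 3s².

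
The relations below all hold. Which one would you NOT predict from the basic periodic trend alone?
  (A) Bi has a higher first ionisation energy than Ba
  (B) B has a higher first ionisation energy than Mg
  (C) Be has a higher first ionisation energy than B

(C)

The general trend: first ionisation energy increases across a period and decreases down a group.
(A) Bi (period 6, group 15) vs Ba (period 6, group 2): the stated order agrees with the simple trend.
(B) B (period 2, group 13) vs Mg (period 3, group 2): the stated order agrees with the simple trend.
(C) Be (period 2, group 2) vs B (period 2, group 13): the stated order contradicts the simple trend.
The exception is (C): removing B's lone 2p electron is easier than breaking Be's filled 2s².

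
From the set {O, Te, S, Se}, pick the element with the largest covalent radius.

O is in period 2, group 16; S is in period 3, group 16; Se is in period 4, group 16; Te is in period 5, group 16.
Across a period the added protons contract the valence shell; down a group each new principal shell makes the atom larger.
All are in group 16, so atomic radius increases down the group.
The largest covalent radius among these belongs to Te.

Te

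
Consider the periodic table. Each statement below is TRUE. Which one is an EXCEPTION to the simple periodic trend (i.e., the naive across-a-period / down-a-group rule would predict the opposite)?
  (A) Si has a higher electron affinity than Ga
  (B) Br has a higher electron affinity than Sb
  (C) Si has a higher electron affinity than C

(C)

The general trend: electron affinity increases across a period and decreases down a group.
(A) Si (period 3, group 14) vs Ga (period 4, group 13): the stated order agrees with the simple trend.
(B) Br (period 4, group 17) vs Sb (period 5, group 15): the stated order agrees with the simple trend.
(C) Si (period 3, group 14) vs C (period 2, group 14): the stated order contradicts the simple trend.
The exception is (C): Si's larger, more diffuse 3p orbitals accept an added electron slightly more readily than C's compact 2p.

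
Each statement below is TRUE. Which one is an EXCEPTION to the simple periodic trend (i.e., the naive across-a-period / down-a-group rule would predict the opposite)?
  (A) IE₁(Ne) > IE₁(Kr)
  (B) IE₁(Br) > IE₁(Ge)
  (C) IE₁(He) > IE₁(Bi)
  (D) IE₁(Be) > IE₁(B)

The general trend: first ionization energy increases across a period and decreases down a group.
(A) Ne (period 2, group 18) vs Kr (period 4, group 18): the stated order agrees with the simple trend.
(B) Br (period 4, group 17) vs Ge (period 4, group 14): the stated order agrees with the simple trend.
(C) He (period 1, group 18) vs Bi (period 6, group 15): the stated order agrees with the simple trend.
(D) Be (period 2, group 2) vs B (period 2, group 13): the stated order contradicts the simple trend.
The exception is (D): removing B's lone 2p electron is easier than breaking Be's filled 2s².

(D)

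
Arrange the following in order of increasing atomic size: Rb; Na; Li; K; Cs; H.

H < Li < Na < K < Rb < Cs

H is in period 1, group 1; Li is in period 2, group 1; Na is in period 3, group 1; K is in period 4, group 1; Rb is in period 5, group 1; Cs is in period 6, group 1.
Moving right in a period, electrons are added to the same shell under a stronger nuclear pull, so atoms get smaller; moving down, a new shell is opened and atoms get larger.
All are in group 1, so atomic radius increases down the group.
So from smallest to largest: H < Li < Na < K < Rb < Cs.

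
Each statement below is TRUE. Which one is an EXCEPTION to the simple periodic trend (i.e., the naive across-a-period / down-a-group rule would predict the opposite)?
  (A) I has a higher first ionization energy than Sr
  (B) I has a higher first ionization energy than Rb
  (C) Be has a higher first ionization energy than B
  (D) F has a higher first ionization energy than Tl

The general trend: first ionization energy increases across a period and decreases down a group.
(A) I (period 5, group 17) vs Sr (period 5, group 2): the stated order agrees with the simple trend.
(B) I (period 5, group 17) vs Rb (period 5, group 1): the stated order agrees with the simple trend.
(C) Be (period 2, group 2) vs B (period 2, group 13): the stated order contradicts the simple trend.
(D) F (period 2, group 17) vs Tl (period 6, group 13): the stated order agrees with the simple trend.
The exception is (C): removing B's lone 2p electron is easier than breaking Be's filled 2s².

(C)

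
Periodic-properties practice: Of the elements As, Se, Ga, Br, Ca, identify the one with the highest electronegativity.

Ca is in period 4, group 2; Ga is in period 4, group 13; As is in period 4, group 15; Se is in period 4, group 16; Br is in period 4, group 17.
Electronegativity increases across a period and decreases down a group, tracking effective nuclear charge and atomic size.
All lie in period 4, so electronegativity increases left to right.
The highest electronegativity among these belongs to Br.

Br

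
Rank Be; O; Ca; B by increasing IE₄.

Consider each +3 ion: Be³⁺ is already 1 electron into the core; O³⁺ still has 3 valence electrons; Ca³⁺ is already 1 electron into the core; B³⁺ is the bare [He] core.
Usually core removal costs more than valence removal, but here the competition is close: a tightly held n=2 valence electron can cost more to remove than an n=3 core electron, so the actual values have to decide it.
Approximate IE_4 values (kJ/mol): Be 21007, O 7469, Ca 6491, B 25026.
So the fourth ionization energies run Ca < O < Be < B.

Ca, O, Be, B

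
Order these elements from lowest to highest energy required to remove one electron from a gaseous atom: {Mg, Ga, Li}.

Li is in period 2, group 1; Mg is in period 3, group 2; Ga is in period 4, group 13.
First ionization energy rises across a period (greater Z_eff holds electrons more tightly) and falls down a group (valence electrons are farther from the nucleus).
A diagonal step moves right (one effect) and down (the opposite effect) at once.
Ga > Li: the two effects oppose for this pair; the across-period effect wins (579 vs 520 kJ/mol).
Mg > Ga: period and group pull opposite ways; the down-group shift dominates (738 vs 579 kJ/mol).
For reference (kJ/mol): Li 520, Mg 738, Ga 579.
So from lowest to highest: Li < Ga < Mg.

Li, Ga, Mg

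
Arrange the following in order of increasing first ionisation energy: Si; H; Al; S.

Al < Si < S < H

H is in period 1, group 1; Al is in period 3, group 13; Si is in period 3, group 14; S is in period 3, group 16.
IE₁ increases left→right with effective nuclear charge and decreases top→bottom as the valence shell moves farther out.
These span different periods and groups, so the two trends combine.
Si > Al: both are in period 3; the period trend gives Si the larger value.
S > Si: both are in period 3; the period trend gives S the larger value.
H > S: the two effects oppose for this pair; the down-group effect wins (1312 vs 1000 kJ/mol).
Tabulated first ionization energy (kJ/mol): H 1312, Al 578, Si 786, S 1000.
So from lowest to highest: Al < Si < S < H.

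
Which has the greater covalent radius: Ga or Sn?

Ga is in period 4, group 13; Sn is in period 5, group 14.
Radius decreases left→right (rising Z_eff, same n) and increases top→bottom (higher n).
These sit on a diagonal, where the across-period and down-group effects partly cancel.
Sn > Ga: the two effects oppose for this pair; the down-group effect wins (140 vs 124 pm).
Tabulated atomic radius (pm): Ga 124, Sn 140.
So Sn has the greater covalent radius (Sn > Ga).

Sn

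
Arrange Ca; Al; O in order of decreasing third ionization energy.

IE_3 is the cost of taking one more electron from the +2 cation: Ca²⁺ is the bare [Ar] core; Al²⁺ still has 1 valence electron; O²⁺ still has 4 valence electrons.
Usually core removal costs more than valence removal, but here the competition is close: a tightly held n=2 valence electron can cost more to remove than an n=3 core electron, so the actual values have to decide it.
Valence configurations: Al²⁺ [Ne]3s¹, O²⁺ [He]2s²2p².
Tabulated IE_3 (kJ/mol): Ca 4912, Al 2745, O 5300.
So the third ionization energies run Al < Ca < O.

O, Ca, Al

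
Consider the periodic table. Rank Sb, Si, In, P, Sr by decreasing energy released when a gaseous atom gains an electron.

Si is in period 3, group 14; P is in period 3, group 15; Sr is in period 5, group 2; In is in period 5, group 13; Sb is in period 5, group 15.
Electron affinity generally becomes more exothermic across a period toward the halogens and less exothermic down a group.
Neither a single period nor a single group — weigh both effects.
In > Sr: both are in period 5; the period trend gives In the larger value.
P > In: relative to In, both the across-period and down-group shifts push P's electron affinity up.
Sb > P: this pair runs against the simple trend — see the exception note.
Si > Sb: period and group pull opposite ways; the down-group shift dominates (134 vs 103 kJ/mol).
Note the exception: Sb has a higher electron affinity than P, contrary to the simple trend — both are half-filled np³, but the pairing/repulsion penalty for the added electron shrinks as the p orbitals become larger and more diffuse down the group, and for Sb that outweighs the weaker nuclear attraction.
Note the exception: Si has a higher electron affinity than P, contrary to the simple trend — adding an electron to P's half-filled 3p³ is unfavourable, so Si (3p²) has the more exothermic EA.
For reference (kJ/mol): Si 134, P 72, Sr 5, In 29, Sb 103.
So from highest to lowest: Si > Sb > P > In > Sr.

Si, Sb, P, In, Sr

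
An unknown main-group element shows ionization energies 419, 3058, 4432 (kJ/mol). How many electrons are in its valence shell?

Look for the largest jump between consecutive ionization energies: IE2/IE1 ≈ 7.3, far larger than any earlier ratio.
That jump marks the point where a core electron is being removed. So the atom has 1 valence electron.

1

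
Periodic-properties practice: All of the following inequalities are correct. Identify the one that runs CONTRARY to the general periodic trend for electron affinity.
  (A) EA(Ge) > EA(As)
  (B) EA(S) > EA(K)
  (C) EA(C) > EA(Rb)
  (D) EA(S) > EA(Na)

(A)

The general trend: electron affinity increases across a period and decreases down a group.
(A) Ge (period 4, group 14) vs As (period 4, group 15): the stated order contradicts the simple trend.
(B) S (period 3, group 16) vs K (period 4, group 1): the stated order agrees with the simple trend.
(C) C (period 2, group 14) vs Rb (period 5, group 1): the stated order agrees with the simple trend.
(D) S (period 3, group 16) vs Na (period 3, group 1): the stated order agrees with the simple trend.
The exception is (A): adding an electron to As's half-filled 4p³ is unfavourable, so Ge (4p²) has the more exothermic EA.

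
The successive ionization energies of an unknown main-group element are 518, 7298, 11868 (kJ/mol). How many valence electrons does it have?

1

Look for the largest jump between consecutive ionization energies: IE2/IE1 ≈ 14.1, far larger than any earlier ratio.
That jump marks the point where a core electron is being removed. So the atom has 1 valence electron.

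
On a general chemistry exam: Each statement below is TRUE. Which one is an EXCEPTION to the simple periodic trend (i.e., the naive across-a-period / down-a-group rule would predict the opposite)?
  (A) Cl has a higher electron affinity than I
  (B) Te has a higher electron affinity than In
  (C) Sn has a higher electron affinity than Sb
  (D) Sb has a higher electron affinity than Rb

(C)

The general trend: electron affinity increases across a period and decreases down a group.
(A) Cl (period 3, group 17) vs I (period 5, group 17): the stated order agrees with the simple trend.
(B) Te (period 5, group 16) vs In (period 5, group 13): the stated order agrees with the simple trend.
(C) Sn (period 5, group 14) vs Sb (period 5, group 15): the stated order contradicts the simple trend.
(D) Sb (period 5, group 15) vs Rb (period 5, group 1): the stated order agrees with the simple trend.
The exception is (C): adding an electron to Sb's half-filled 5p³ is unfavourable, so Sn has the more exothermic EA.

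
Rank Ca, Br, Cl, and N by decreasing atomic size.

Ca > Br > Cl > N

N is in period 2, group 15; Cl is in period 3, group 17; Ca is in period 4, group 2; Br is in period 4, group 17.
Moving right in a period, electrons are added to the same shell under a stronger nuclear pull, so atoms get smaller; moving down, a new shell is opened and atoms get larger.
Neither a single period nor a single group — weigh both effects.
Cl > N: period and group pull opposite ways; the down-group shift dominates (99 vs 71 pm).
Br > Cl: they share group 17; the group trend gives Br the larger value.
Ca > Br: both are in period 4; the period trend gives Ca the larger value.
Approximate values (pm): N 71, Cl 99, Ca 171, Br 114.
So from largest to smallest: Ca > Br > Cl > N.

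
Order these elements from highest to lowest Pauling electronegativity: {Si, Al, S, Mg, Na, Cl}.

Electronegativity increases across a period and decreases down a group, tracking effective nuclear charge and atomic size.
All lie in period 3, so electronegativity increases left to right.
So from highest to lowest: Cl > S > Si > Al > Mg > Na.

Cl > S > Si > Al > Mg > Na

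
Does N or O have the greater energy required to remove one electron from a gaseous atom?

N is in period 2, group 15; O is in period 2, group 16.
First ionization energy rises across a period (greater Z_eff holds electrons more tightly) and falls down a group (valence electrons are farther from the nucleus).
All lie in period 2; the across-period trend (first ionization energy increases left to right) applies, with the exception below.
Note the exception: N has a higher first ionization energy than O, contrary to the simple trend — pairing an electron in O's 2p⁴ costs repulsion energy, so O ionizes more easily than half-filled N (2p³).
Approximate values (kJ/mol): N 1402, O 1314.
So N has the greater energy required to remove one electron from a gaseous atom (N > O).

N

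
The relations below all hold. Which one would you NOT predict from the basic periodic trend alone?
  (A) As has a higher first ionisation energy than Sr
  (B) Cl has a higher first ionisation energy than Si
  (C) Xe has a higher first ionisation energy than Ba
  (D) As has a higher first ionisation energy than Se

(D)

The general trend: first ionisation energy increases across a period and decreases down a group.
(A) As (period 4, group 15) vs Sr (period 5, group 2): the stated order agrees with the simple trend.
(B) Cl (period 3, group 17) vs Si (period 3, group 14): the stated order agrees with the simple trend.
(C) Xe (period 5, group 18) vs Ba (period 6, group 2): the stated order agrees with the simple trend.
(D) As (period 4, group 15) vs Se (period 4, group 16): the stated order contradicts the simple trend.
The exception is (D): Se (4p⁴) ionizes more easily than half-filled As (4p³).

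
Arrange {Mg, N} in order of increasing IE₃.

N < Mg

IE_3 is the cost of taking one more electron from the +2 cation: Mg²⁺ is the bare [Ne] core; N²⁺ still has 3 valence electrons.
Pulling an electron out of a noble-gas core costs far more than removing a remaining valence electron, so Mg sits at the high end of IE_3.
Approximate IE_3 values (kJ/mol): Mg 7733, N 4578.
Hence IE_3: N < Mg.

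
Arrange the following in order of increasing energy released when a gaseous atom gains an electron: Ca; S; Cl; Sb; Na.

Na is in period 3, group 1; S is in period 3, group 16; Cl is in period 3, group 17; Ca is in period 4, group 2; Sb is in period 5, group 15.
Atoms with high Z_eff and room in the valence shell (especially the halogens) have the most exothermic electron affinities.
Neither a single period nor a single group — weigh both effects.
Na > Ca: period and group pull opposite ways; the down-group shift dominates (53 vs 2 kJ/mol).
Sb > Na: the two effects oppose for this pair; the across-period effect wins (103 vs 53 kJ/mol).
S > Sb: relative to Sb, both the across-period and down-group shifts push S's electron affinity up.
Cl > S: both are in period 3; the period trend gives Cl the larger value.
For reference (kJ/mol): Na 53, S 200, Cl 349, Ca 2, Sb 103.
So from lowest to highest: Ca < Na < Sb < S < Cl.

Ca < Na < Sb < S < Cl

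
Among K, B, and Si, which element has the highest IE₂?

K

After 1 electron has been removed, what remains? K⁺ is the bare [Ar] core; B⁺ still has 2 valence electrons; Si⁺ still has 3 valence electrons.
Breaking into a closed-shell core is much more expensive than removing a leftover valence electron — K has the largest IE_2 here.
Valence configurations: B⁺ [He]2s², Si⁺ [Ne]3s²3p¹.
Approximate IE_2 values (kJ/mol): K 3052, B 2427, Si 1577.
Putting it together, IE_2: Si < B < K.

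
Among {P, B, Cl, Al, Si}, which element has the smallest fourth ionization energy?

Si

The fourth ionization energy removes an electron from the +3 ion. For each element: P³⁺ still has 2 valence electrons; B³⁺ is the bare [He] core; Cl³⁺ still has 4 valence electrons; Al³⁺ is the bare [Ne] core; Si³⁺ still has 1 valence electron.
Pulling an electron out of a noble-gas core costs far more than removing a remaining valence electron, so Al and B sit at the high end of IE_4.
Valence configurations: P³⁺ [Ne]3s², Cl³⁺ [Ne]3s²3p², Si³⁺ [Ne]3s¹.
Approximate IE_4 values (kJ/mol): P 4964, B 25026, Cl 5159, Al 11577, Si 4356.
Overall IE_4 order: Si < P < Cl < Al < B.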